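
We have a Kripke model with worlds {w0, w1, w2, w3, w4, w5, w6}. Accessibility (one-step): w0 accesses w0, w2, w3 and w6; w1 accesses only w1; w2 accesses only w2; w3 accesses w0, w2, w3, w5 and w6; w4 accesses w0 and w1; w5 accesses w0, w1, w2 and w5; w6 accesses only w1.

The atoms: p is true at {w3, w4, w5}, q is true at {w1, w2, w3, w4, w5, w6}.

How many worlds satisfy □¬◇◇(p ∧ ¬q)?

w0: successors {w0, w2, w3, w6}; ¬◇◇(p ∧ ¬q) there: w0:T, w2:T, w3:T, w6:T. ✓
w1: successors {w1}; ¬◇◇(p ∧ ¬q) there: w1:T. ✓
w2: successors {w2}; ¬◇◇(p ∧ ¬q) there: w2:T. ✓
w3: successors {w0, w2, w3, w5, w6}; ¬◇◇(p ∧ ¬q) there: w0:T, w2:T, w3:T, w5:T, w6:T. ✓
w4: successors {w0, w1}; ¬◇◇(p ∧ ¬q) there: w0:T, w1:T. ✓
w5: successors {w0, w1, w2, w5}; ¬◇◇(p ∧ ¬q) there: w0:T, w1:T, w2:T, w5:T. ✓
w6: successors {w1}; ¬◇◇(p ∧ ¬q) there: w1:T. ✓
Satisfying worlds: {w0, w1, w2, w3, w4, w5, w6}.

7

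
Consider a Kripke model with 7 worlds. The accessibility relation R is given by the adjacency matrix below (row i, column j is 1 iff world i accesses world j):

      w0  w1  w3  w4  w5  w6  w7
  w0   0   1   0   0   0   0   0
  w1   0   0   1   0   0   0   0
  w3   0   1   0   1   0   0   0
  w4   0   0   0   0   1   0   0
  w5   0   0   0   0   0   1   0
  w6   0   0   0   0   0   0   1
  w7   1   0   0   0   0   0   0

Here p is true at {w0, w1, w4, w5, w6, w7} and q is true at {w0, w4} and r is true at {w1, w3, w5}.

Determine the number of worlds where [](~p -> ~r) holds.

6

w0: successors {w1}; ~p -> ~r there: w1:T. ✓
w1: successors {w3}; ~p -> ~r there: w3:F. ✗
w3: successors {w1, w4}; ~p -> ~r there: w1:T, w4:T. ✓
w4: successors {w5}; ~p -> ~r there: w5:T. ✓
w5: successors {w6}; ~p -> ~r there: w6:T. ✓
w6: successors {w7}; ~p -> ~r there: w7:T. ✓
w7: successors {w0}; ~p -> ~r there: w0:T. ✓
Satisfying worlds: {w0, w3, w4, w5, w6, w7}.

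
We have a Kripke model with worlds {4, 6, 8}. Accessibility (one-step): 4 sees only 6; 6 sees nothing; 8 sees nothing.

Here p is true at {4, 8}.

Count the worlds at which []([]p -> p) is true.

2

4: successors {6}; []p -> p there: 6:F. ✗
6: no successors, so []([]p -> p) holds vacuously. ✓
8: no successors, so []([]p -> p) holds vacuously. ✓
Satisfying worlds: {6, 8}.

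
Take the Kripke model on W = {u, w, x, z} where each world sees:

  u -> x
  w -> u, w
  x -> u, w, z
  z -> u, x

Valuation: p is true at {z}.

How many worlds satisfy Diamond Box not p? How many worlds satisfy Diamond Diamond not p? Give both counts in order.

For Diamond Box not p:
u: successors {x}; Box not p there: x:F. ✗
w: successors {u, w}; Box not p there: u:T, w:T. ✓
x: successors {u, w, z}; Box not p there: u:T, w:T, z:T. ✓
z: successors {u, x}; Box not p there: u:T, x:F. ✓
— 3 worlds.
For Diamond Diamond not p:
u: successors {x}; Diamond not p there: x:T. ✓
w: successors {u, w}; Diamond not p there: u:T, w:T. ✓
x: successors {u, w, z}; Diamond not p there: u:T, w:T, z:T. ✓
z: successors {u, x}; Diamond not p there: u:T, x:T. ✓
— 4 worlds.

3 and 4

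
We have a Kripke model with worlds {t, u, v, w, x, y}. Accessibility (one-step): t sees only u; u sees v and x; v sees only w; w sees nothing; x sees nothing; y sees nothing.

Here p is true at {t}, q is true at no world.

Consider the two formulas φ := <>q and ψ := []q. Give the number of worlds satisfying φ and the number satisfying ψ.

0 and 3

For <>q:
t: successors {u}; q there: u:F. ✗
u: successors {v, x}; q there: v:F, x:F. ✗
v: successors {w}; q there: w:F. ✗
w: no successors, so <>q fails. ✗
x: no successors, so <>q fails. ✗
y: no successors, so <>q fails. ✗
— 0 worlds.
For []q:
t: successors {u}; q there: u:F. ✗
u: successors {v, x}; q there: v:F, x:F. ✗
v: successors {w}; q there: w:F. ✗
w: no successors, so []q holds vacuously. ✓
x: no successors, so []q holds vacuously. ✓
y: no successors, so []q holds vacuously. ✓
— 3 worlds.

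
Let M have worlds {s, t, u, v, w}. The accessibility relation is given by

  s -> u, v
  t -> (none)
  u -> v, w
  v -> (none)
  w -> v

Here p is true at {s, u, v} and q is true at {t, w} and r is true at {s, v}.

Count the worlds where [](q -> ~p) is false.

s: successors {u, v}; q -> ~p there: u:T, v:T. ✓
t: no successors, so [](q -> ~p) holds vacuously. ✓
u: successors {v, w}; q -> ~p there: v:T, w:T. ✓
v: no successors, so [](q -> ~p) holds vacuously. ✓
w: successors {v}; q -> ~p there: v:T. ✓
Satisfying worlds: {s, t, u, v, w}.
So [](q -> ~p) fails at the other 0 worlds.

0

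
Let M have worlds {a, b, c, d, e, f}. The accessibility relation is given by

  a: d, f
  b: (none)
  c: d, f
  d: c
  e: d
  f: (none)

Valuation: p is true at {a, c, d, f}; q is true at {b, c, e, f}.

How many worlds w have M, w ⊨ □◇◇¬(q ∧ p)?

3

a: successors {d, f}; ◇◇¬(q ∧ p) there: d:T, f:F. ✗
b: no successors, so □◇◇¬(q ∧ p) holds vacuously. ✓
c: successors {d, f}; ◇◇¬(q ∧ p) there: d:T, f:F. ✗
d: successors {c}; ◇◇¬(q ∧ p) there: c:F. ✗
e: successors {d}; ◇◇¬(q ∧ p) there: d:T. ✓
f: no successors, so □◇◇¬(q ∧ p) holds vacuously. ✓
Satisfying worlds: {b, e, f}.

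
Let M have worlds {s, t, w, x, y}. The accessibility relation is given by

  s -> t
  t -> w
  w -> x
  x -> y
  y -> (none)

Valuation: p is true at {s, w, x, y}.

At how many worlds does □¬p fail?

s: successors {t}; ¬p there: t:T. ✓
t: successors {w}; ¬p there: w:F. ✗
w: successors {x}; ¬p there: x:F. ✗
x: successors {y}; ¬p there: y:F. ✗
y: no successors, so □¬p holds vacuously. ✓
Satisfying worlds: {s, y}.
So □¬p fails at the other 3 worlds.

3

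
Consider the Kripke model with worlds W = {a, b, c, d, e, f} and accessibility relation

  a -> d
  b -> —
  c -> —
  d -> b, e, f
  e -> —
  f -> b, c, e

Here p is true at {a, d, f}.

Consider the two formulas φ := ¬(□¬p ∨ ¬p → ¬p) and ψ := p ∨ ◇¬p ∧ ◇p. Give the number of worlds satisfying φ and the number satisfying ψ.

1 and 3

For ¬(□¬p ∨ ¬p → ¬p):
a: □¬p ∨ ¬p → ¬p is T. ✗
b: □¬p ∨ ¬p → ¬p is T. ✗
c: □¬p ∨ ¬p → ¬p is T. ✗
d: □¬p ∨ ¬p → ¬p is T. ✗
e: □¬p ∨ ¬p → ¬p is T. ✗
f: □¬p ∨ ¬p → ¬p is F. ✓
— 1 world.
For p ∨ ◇¬p ∧ ◇p:
a: p is T, ◇¬p ∧ ◇p is F. ✓
b: p is F, ◇¬p ∧ ◇p is F. ✗
c: p is F, ◇¬p ∧ ◇p is F. ✗
d: p is T, ◇¬p ∧ ◇p is T. ✓
e: p is F, ◇¬p ∧ ◇p is F. ✗
f: p is T, ◇¬p ∧ ◇p is F. ✓
— 3 worlds.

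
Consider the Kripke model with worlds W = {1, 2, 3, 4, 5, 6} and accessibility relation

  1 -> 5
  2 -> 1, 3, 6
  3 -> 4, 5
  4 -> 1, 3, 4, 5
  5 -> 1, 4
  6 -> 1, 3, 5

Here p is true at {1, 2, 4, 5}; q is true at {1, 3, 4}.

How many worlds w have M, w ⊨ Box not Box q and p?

2

1: Box not Box q is F, p is T. ✗
2: Box not Box q is T, p is T. ✓
3: Box not Box q is F, p is F. ✗
4: Box not Box q is F, p is T. ✗
5: Box not Box q is T, p is T. ✓
6: Box not Box q is F, p is F. ✗
Satisfying worlds: {2, 5}.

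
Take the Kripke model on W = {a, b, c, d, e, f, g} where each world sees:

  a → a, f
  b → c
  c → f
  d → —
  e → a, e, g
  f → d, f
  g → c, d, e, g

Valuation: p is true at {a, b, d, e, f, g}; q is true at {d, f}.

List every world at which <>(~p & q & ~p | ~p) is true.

{b, g}

a: successors {a, f}; ~p & q & ~p | ~p there: a:F, f:F. ✗
b: successors {c}; ~p & q & ~p | ~p there: c:T. ✓
c: successors {f}; ~p & q & ~p | ~p there: f:F. ✗
d: no successors, so <>(~p & q & ~p | ~p) fails. ✗
e: successors {a, e, g}; ~p & q & ~p | ~p there: a:F, e:F, g:F. ✗
f: successors {d, f}; ~p & q & ~p | ~p there: d:F, f:F. ✗
g: successors {c, d, e, g}; ~p & q & ~p | ~p there: c:T, d:F, e:F, g:F. ✓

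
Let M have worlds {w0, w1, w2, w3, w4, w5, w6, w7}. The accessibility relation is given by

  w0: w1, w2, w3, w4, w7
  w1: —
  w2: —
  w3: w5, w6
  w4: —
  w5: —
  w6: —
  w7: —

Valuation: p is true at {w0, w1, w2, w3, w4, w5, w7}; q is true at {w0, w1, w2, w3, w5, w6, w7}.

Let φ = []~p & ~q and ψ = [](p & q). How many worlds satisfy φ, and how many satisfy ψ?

1 and 6

For []~p & ~q:
w0: []~p is F, ~q is F. ✗
w1: []~p is T, ~q is F. ✗
w2: []~p is T, ~q is F. ✗
w3: []~p is F, ~q is F. ✗
w4: []~p is T, ~q is T. ✓
w5: []~p is T, ~q is F. ✗
w6: []~p is T, ~q is F. ✗
w7: []~p is T, ~q is F. ✗
— 1 world.
For [](p & q):
w0: successors {w1, w2, w3, w4, w7}; p & q there: w1:T, w2:T, w3:T, w4:F, w7:T. ✗
w1: no successors, so [](p & q) holds vacuously. ✓
w2: no successors, so [](p & q) holds vacuously. ✓
w3: successors {w5, w6}; p & q there: w5:T, w6:F. ✗
w4: no successors, so [](p & q) holds vacuously. ✓
w5: no successors, so [](p & q) holds vacuously. ✓
w6: no successors, so [](p & q) holds vacuously. ✓
w7: no successors, so [](p & q) holds vacuously. ✓
— 6 worlds.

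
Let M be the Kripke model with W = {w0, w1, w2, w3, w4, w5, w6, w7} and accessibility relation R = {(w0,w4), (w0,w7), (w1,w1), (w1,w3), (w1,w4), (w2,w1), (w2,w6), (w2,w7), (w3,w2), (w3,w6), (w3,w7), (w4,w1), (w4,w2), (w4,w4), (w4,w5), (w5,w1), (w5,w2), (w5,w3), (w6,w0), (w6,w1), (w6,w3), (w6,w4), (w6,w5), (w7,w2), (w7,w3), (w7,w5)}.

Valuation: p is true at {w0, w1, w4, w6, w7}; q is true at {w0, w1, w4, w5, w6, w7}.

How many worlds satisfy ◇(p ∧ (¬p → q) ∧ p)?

7

w0: successors {w4, w7}; p ∧ (¬p → q) ∧ p there: w4:T, w7:T. ✓
w1: successors {w1, w3, w4}; p ∧ (¬p → q) ∧ p there: w1:T, w3:F, w4:T. ✓
w2: successors {w1, w6, w7}; p ∧ (¬p → q) ∧ p there: w1:T, w6:T, w7:T. ✓
w3: successors {w2, w6, w7}; p ∧ (¬p → q) ∧ p there: w2:F, w6:T, w7:T. ✓
w4: successors {w1, w2, w4, w5}; p ∧ (¬p → q) ∧ p there: w1:T, w2:F, w4:T, w5:F. ✓
w5: successors {w1, w2, w3}; p ∧ (¬p → q) ∧ p there: w1:T, w2:F, w3:F. ✓
w6: successors {w0, w1, w3, w4, w5}; p ∧ (¬p → q) ∧ p there: w0:T, w1:T, w3:F, w4:T, w5:F. ✓
w7: successors {w2, w3, w5}; p ∧ (¬p → q) ∧ p there: w2:F, w3:F, w5:F. ✗
Satisfying worlds: {w0, w1, w2, w3, w4, w5, w6}.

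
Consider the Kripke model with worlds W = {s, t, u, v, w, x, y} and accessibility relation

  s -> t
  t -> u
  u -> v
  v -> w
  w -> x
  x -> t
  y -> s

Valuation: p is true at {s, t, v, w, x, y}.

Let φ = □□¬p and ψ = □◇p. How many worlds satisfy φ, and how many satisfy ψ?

2 and 5

For □□¬p:
s: successors {t}; □¬p there: t:T. ✓
t: successors {u}; □¬p there: u:F. ✗
u: successors {v}; □¬p there: v:F. ✗
v: successors {w}; □¬p there: w:F. ✗
w: successors {x}; □¬p there: x:F. ✗
x: successors {t}; □¬p there: t:T. ✓
y: successors {s}; □¬p there: s:F. ✗
— 2 worlds.
For □◇p:
s: successors {t}; ◇p there: t:F. ✗
t: successors {u}; ◇p there: u:T. ✓
u: successors {v}; ◇p there: v:T. ✓
v: successors {w}; ◇p there: w:T. ✓
w: successors {x}; ◇p there: x:T. ✓
x: successors {t}; ◇p there: t:F. ✗
y: successors {s}; ◇p there: s:T. ✓
— 5 worlds.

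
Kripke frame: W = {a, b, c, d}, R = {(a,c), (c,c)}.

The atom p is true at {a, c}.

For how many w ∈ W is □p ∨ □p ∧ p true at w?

a: □p is T, □p ∧ p is T. ✓
b: □p is T, □p ∧ p is F. ✓
c: □p is T, □p ∧ p is T. ✓
d: □p is T, □p ∧ p is F. ✓
Satisfying worlds: {a, b, c, d}.

4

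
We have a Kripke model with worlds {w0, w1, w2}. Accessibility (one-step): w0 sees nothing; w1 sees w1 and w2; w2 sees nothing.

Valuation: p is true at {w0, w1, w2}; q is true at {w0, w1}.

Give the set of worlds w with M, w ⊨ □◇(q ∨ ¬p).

w0: no successors, so □◇(q ∨ ¬p) holds vacuously. ✓
w1: successors {w1, w2}; ◇(q ∨ ¬p) there: w1:T, w2:F. ✗
w2: no successors, so □◇(q ∨ ¬p) holds vacuously. ✓

{w0, w2}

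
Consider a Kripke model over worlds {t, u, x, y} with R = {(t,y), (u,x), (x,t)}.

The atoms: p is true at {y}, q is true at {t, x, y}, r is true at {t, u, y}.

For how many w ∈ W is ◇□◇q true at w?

t: successors {y}; □◇q there: y:T. ✓
u: successors {x}; □◇q there: x:T. ✓
x: successors {t}; □◇q there: t:F. ✗
y: no successors, so ◇□◇q fails. ✗
Satisfying worlds: {t, u}.

2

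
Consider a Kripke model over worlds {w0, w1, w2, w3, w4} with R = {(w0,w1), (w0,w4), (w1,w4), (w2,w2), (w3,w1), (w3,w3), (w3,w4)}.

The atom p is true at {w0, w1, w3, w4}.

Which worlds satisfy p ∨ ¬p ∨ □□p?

{w0, w1, w2, w3, w4}

w0: p is T, ¬p ∨ □□p is T. ✓
w1: p is T, ¬p ∨ □□p is T. ✓
w2: p is F, ¬p ∨ □□p is T. ✓
w3: p is T, ¬p ∨ □□p is T. ✓
w4: p is T, ¬p ∨ □□p is T. ✓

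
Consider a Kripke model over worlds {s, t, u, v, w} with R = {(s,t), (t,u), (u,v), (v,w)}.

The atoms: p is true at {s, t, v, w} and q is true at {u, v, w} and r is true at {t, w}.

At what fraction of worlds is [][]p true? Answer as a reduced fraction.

4/5

s: successors {t}; []p there: t:F. ✗
t: successors {u}; []p there: u:T. ✓
u: successors {v}; []p there: v:T. ✓
v: successors {w}; []p there: w:T. ✓
w: no successors, so [][]p holds vacuously. ✓
That's 4 of 5 worlds, so 4/5.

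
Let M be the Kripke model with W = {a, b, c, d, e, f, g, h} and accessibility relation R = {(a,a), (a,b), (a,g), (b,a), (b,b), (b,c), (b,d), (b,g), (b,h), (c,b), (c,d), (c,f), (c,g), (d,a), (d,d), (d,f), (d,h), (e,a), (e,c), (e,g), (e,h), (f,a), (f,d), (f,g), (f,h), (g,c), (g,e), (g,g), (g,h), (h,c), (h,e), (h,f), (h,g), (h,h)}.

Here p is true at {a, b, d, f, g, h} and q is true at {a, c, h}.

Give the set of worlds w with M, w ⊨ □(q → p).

a: successors {a, b, g}; q → p there: a:T, b:T, g:T. ✓
b: successors {a, b, c, d, g, h}; q → p there: a:T, b:T, c:F, d:T, g:T, h:T. ✗
c: successors {b, d, f, g}; q → p there: b:T, d:T, f:T, g:T. ✓
d: successors {a, d, f, h}; q → p there: a:T, d:T, f:T, h:T. ✓
e: successors {a, c, g, h}; q → p there: a:T, c:F, g:T, h:T. ✗
f: successors {a, d, g, h}; q → p there: a:T, d:T, g:T, h:T. ✓
g: successors {c, e, g, h}; q → p there: c:F, e:T, g:T, h:T. ✗
h: successors {c, e, f, g, h}; q → p there: c:F, e:T, f:T, g:T, h:T. ✗

{a, c, d, f}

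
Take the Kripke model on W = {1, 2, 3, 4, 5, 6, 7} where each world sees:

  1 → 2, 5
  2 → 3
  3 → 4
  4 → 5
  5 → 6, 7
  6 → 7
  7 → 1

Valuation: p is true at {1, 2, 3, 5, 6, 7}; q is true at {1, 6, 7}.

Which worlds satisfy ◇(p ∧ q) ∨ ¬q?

{2, 3, 4, 5, 6, 7}

1: ◇(p ∧ q) is F, ¬q is F. ✗
2: ◇(p ∧ q) is F, ¬q is T. ✓
3: ◇(p ∧ q) is F, ¬q is T. ✓
4: ◇(p ∧ q) is F, ¬q is T. ✓
5: ◇(p ∧ q) is T, ¬q is T. ✓
6: ◇(p ∧ q) is T, ¬q is F. ✓
7: ◇(p ∧ q) is T, ¬q is F. ✓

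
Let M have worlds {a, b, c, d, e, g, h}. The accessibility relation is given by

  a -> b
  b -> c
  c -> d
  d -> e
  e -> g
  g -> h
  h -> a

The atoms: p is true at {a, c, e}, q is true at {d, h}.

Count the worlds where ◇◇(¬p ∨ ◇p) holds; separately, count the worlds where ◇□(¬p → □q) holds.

4 and 4

For ◇◇(¬p ∨ ◇p):
a: successors {b}; ◇(¬p ∨ ◇p) there: b:F. ✗
b: successors {c}; ◇(¬p ∨ ◇p) there: c:T. ✓
c: successors {d}; ◇(¬p ∨ ◇p) there: d:F. ✗
d: successors {e}; ◇(¬p ∨ ◇p) there: e:T. ✓
e: successors {g}; ◇(¬p ∨ ◇p) there: g:T. ✓
g: successors {h}; ◇(¬p ∨ ◇p) there: h:F. ✗
h: successors {a}; ◇(¬p ∨ ◇p) there: a:T. ✓
— 4 worlds.
For ◇□(¬p → □q):
a: successors {b}; □(¬p → □q) there: b:T. ✓
b: successors {c}; □(¬p → □q) there: c:F. ✗
c: successors {d}; □(¬p → □q) there: d:T. ✓
d: successors {e}; □(¬p → □q) there: e:T. ✓
e: successors {g}; □(¬p → □q) there: g:F. ✗
g: successors {h}; □(¬p → □q) there: h:T. ✓
h: successors {a}; □(¬p → □q) there: a:F. ✗
— 4 worlds.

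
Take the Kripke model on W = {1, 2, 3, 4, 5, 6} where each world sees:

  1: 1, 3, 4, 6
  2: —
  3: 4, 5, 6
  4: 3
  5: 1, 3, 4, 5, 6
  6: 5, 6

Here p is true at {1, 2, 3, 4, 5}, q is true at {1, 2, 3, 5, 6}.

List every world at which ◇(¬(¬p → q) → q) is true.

{1, 3, 4, 5, 6}

1: successors {1, 3, 4, 6}; ¬(¬p → q) → q there: 1:T, 3:T, 4:T, 6:T. ✓
2: no successors, so ◇(¬(¬p → q) → q) fails. ✗
3: successors {4, 5, 6}; ¬(¬p → q) → q there: 4:T, 5:T, 6:T. ✓
4: successors {3}; ¬(¬p → q) → q there: 3:T. ✓
5: successors {1, 3, 4, 5, 6}; ¬(¬p → q) → q there: 1:T, 3:T, 4:T, 5:T, 6:T. ✓
6: successors {5, 6}; ¬(¬p → q) → q there: 5:T, 6:T. ✓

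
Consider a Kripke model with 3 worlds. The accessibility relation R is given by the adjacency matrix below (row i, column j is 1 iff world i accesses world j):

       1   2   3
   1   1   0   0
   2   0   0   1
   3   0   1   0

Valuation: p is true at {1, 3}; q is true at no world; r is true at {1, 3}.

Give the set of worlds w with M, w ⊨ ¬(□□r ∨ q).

1: □□r ∨ q is T. ✗
2: □□r ∨ q is F. ✓
3: □□r ∨ q is T. ✗

{2}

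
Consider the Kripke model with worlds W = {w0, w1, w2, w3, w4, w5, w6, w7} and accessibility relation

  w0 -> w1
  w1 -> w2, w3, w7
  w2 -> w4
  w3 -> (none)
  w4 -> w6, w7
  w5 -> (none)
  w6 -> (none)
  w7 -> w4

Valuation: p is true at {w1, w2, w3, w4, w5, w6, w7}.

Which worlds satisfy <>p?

{w0, w1, w2, w4, w7}

w0: successors {w1}; p there: w1:T. ✓
w1: successors {w2, w3, w7}; p there: w2:T, w3:T, w7:T. ✓
w2: successors {w4}; p there: w4:T. ✓
w3: no successors, so <>p fails. ✗
w4: successors {w6, w7}; p there: w6:T, w7:T. ✓
w5: no successors, so <>p fails. ✗
w6: no successors, so <>p fails. ✗
w7: successors {w4}; p there: w4:T. ✓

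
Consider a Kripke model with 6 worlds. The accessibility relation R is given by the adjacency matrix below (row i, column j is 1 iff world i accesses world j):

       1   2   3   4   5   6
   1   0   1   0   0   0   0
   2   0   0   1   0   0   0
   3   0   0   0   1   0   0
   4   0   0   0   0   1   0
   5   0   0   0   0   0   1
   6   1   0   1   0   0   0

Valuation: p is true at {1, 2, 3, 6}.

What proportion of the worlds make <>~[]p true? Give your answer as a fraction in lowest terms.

1: successors {2}; ~[]p there: 2:F. ✗
2: successors {3}; ~[]p there: 3:T. ✓
3: successors {4}; ~[]p there: 4:T. ✓
4: successors {5}; ~[]p there: 5:F. ✗
5: successors {6}; ~[]p there: 6:F. ✗
6: successors {1, 3}; ~[]p there: 1:F, 3:T. ✓
That's 3 of 6 worlds, so 3/6 = 1/2.

1/2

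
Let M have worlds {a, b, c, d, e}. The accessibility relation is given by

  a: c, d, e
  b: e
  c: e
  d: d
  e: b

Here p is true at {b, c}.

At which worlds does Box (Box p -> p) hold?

{d, e}

a: successors {c, d, e}; Box p -> p there: c:T, d:T, e:F. ✗
b: successors {e}; Box p -> p there: e:F. ✗
c: successors {e}; Box p -> p there: e:F. ✗
d: successors {d}; Box p -> p there: d:T. ✓
e: successors {b}; Box p -> p there: b:T. ✓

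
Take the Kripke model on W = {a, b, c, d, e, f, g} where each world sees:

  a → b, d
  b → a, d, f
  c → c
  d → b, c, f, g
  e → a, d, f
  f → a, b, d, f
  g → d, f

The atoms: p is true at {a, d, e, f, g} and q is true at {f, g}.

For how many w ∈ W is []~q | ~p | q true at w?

5

a: []~q is T, ~p | q is F. ✓
b: []~q is F, ~p | q is T. ✓
c: []~q is T, ~p | q is T. ✓
d: []~q is F, ~p | q is F. ✗
e: []~q is F, ~p | q is F. ✗
f: []~q is F, ~p | q is T. ✓
g: []~q is F, ~p | q is T. ✓
Satisfying worlds: {a, b, c, f, g}.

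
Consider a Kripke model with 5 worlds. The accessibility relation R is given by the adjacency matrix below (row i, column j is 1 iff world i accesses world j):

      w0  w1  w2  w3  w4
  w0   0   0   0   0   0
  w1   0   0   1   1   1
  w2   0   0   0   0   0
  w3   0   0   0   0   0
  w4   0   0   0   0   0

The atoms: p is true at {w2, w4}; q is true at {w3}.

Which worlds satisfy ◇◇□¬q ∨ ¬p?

w0: ◇◇□¬q is F, ¬p is T. ✓
w1: ◇◇□¬q is F, ¬p is T. ✓
w2: ◇◇□¬q is F, ¬p is F. ✗
w3: ◇◇□¬q is F, ¬p is T. ✓
w4: ◇◇□¬q is F, ¬p is F. ✗

{w0, w1, w3}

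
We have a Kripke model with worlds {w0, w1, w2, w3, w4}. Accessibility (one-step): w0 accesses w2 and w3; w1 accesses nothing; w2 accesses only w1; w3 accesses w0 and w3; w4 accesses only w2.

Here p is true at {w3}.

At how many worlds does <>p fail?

3

w0: successors {w2, w3}; p there: w2:F, w3:T. ✓
w1: no successors, so <>p fails. ✗
w2: successors {w1}; p there: w1:F. ✗
w3: successors {w0, w3}; p there: w0:F, w3:T. ✓
w4: successors {w2}; p there: w2:F. ✗
Satisfying worlds: {w0, w3}.
So <>p fails at the other 3 worlds.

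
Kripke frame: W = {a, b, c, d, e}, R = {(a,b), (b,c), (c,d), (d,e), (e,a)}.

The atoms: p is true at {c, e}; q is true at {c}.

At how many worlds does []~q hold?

a: successors {b}; ~q there: b:T. ✓
b: successors {c}; ~q there: c:F. ✗
c: successors {d}; ~q there: d:T. ✓
d: successors {e}; ~q there: e:T. ✓
e: successors {a}; ~q there: a:T. ✓
Satisfying worlds: {a, c, d, e}.

4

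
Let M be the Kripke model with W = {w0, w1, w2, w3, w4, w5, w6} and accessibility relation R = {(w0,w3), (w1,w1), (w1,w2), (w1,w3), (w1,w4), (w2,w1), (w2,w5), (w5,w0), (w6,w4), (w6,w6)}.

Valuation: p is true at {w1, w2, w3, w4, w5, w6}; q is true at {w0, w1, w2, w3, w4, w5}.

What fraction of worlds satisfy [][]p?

6/7

w0: successors {w3}; []p there: w3:T. ✓
w1: successors {w1, w2, w3, w4}; []p there: w1:T, w2:T, w3:T, w4:T. ✓
w2: successors {w1, w5}; []p there: w1:T, w5:F. ✗
w3: no successors, so [][]p holds vacuously. ✓
w4: no successors, so [][]p holds vacuously. ✓
w5: successors {w0}; []p there: w0:T. ✓
w6: successors {w4, w6}; []p there: w4:T, w6:T. ✓
That's 6 of 7 worlds, so 6/7.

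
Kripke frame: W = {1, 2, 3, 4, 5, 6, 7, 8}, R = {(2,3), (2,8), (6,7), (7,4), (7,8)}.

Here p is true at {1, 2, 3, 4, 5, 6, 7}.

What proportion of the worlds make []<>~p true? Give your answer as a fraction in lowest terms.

1: no successors, so []<>~p holds vacuously. ✓
2: successors {3, 8}; <>~p there: 3:F, 8:F. ✗
3: no successors, so []<>~p holds vacuously. ✓
4: no successors, so []<>~p holds vacuously. ✓
5: no successors, so []<>~p holds vacuously. ✓
6: successors {7}; <>~p there: 7:T. ✓
7: successors {4, 8}; <>~p there: 4:F, 8:F. ✗
8: no successors, so []<>~p holds vacuously. ✓
That's 6 of 8 worlds, so 6/8 = 3/4.

3/4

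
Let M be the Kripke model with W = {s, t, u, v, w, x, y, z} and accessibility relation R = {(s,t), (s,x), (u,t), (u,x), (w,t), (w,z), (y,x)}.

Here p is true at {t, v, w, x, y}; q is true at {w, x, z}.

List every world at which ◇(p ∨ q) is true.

{s, u, w, y}

s: successors {t, x}; p ∨ q there: t:T, x:T. ✓
t: no successors, so ◇(p ∨ q) fails. ✗
u: successors {t, x}; p ∨ q there: t:T, x:T. ✓
v: no successors, so ◇(p ∨ q) fails. ✗
w: successors {t, z}; p ∨ q there: t:T, z:T. ✓
x: no successors, so ◇(p ∨ q) fails. ✗
y: successors {x}; p ∨ q there: x:T. ✓
z: no successors, so ◇(p ∨ q) fails. ✗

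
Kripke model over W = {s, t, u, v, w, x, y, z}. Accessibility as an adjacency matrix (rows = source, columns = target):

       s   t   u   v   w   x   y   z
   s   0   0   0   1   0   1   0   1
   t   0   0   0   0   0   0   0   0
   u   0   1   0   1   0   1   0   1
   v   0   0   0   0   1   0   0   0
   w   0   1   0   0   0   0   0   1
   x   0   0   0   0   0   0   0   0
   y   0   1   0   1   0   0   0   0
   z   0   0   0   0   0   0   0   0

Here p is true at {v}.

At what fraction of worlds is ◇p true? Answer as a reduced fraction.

s: successors {v, x, z}; p there: v:T, x:F, z:F. ✓
t: no successors, so ◇p fails. ✗
u: successors {t, v, x, z}; p there: t:F, v:T, x:F, z:F. ✓
v: successors {w}; p there: w:F. ✗
w: successors {t, z}; p there: t:F, z:F. ✗
x: no successors, so ◇p fails. ✗
y: successors {t, v}; p there: t:F, v:T. ✓
z: no successors, so ◇p fails. ✗
That's 3 of 8 worlds, so 3/8.

3/8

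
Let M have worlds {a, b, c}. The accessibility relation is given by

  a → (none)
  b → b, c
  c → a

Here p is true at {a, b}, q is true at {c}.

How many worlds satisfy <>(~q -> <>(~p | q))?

a: no successors, so <>(~q -> <>(~p | q)) fails. ✗
b: successors {b, c}; ~q -> <>(~p | q) there: b:T, c:T. ✓
c: successors {a}; ~q -> <>(~p | q) there: a:F. ✗
Satisfying worlds: {b}.

1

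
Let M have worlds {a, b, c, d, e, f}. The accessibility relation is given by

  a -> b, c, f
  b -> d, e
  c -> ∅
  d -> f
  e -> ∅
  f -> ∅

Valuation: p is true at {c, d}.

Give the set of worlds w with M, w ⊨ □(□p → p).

{c, e, f}

a: successors {b, c, f}; □p → p there: b:T, c:T, f:F. ✗
b: successors {d, e}; □p → p there: d:T, e:F. ✗
c: no successors, so □(□p → p) holds vacuously. ✓
d: successors {f}; □p → p there: f:F. ✗
e: no successors, so □(□p → p) holds vacuously. ✓
f: no successors, so □(□p → p) holds vacuously. ✓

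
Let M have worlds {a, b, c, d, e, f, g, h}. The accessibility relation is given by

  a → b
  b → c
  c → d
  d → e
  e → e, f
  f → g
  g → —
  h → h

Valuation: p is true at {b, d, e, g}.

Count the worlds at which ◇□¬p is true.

a: successors {b}; □¬p there: b:T. ✓
b: successors {c}; □¬p there: c:F. ✗
c: successors {d}; □¬p there: d:F. ✗
d: successors {e}; □¬p there: e:F. ✗
e: successors {e, f}; □¬p there: e:F, f:F. ✗
f: successors {g}; □¬p there: g:T. ✓
g: no successors, so ◇□¬p fails. ✗
h: successors {h}; □¬p there: h:T. ✓
Satisfying worlds: {a, f, h}.

3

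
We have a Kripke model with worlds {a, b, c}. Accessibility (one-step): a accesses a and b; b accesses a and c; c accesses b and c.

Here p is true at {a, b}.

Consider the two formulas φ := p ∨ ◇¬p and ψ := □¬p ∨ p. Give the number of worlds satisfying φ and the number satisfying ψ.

3 and 2

For p ∨ ◇¬p:
a: p is T, ◇¬p is F. ✓
b: p is T, ◇¬p is T. ✓
c: p is F, ◇¬p is T. ✓
— 3 worlds.
For □¬p ∨ p:
a: □¬p is F, p is T. ✓
b: □¬p is F, p is T. ✓
c: □¬p is F, p is F. ✗
— 2 worlds.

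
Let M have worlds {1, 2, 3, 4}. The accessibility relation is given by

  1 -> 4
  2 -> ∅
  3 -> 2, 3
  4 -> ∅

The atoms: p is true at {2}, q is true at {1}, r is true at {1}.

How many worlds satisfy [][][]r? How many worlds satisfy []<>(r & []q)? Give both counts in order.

3 and 2

For [][][]r:
1: successors {4}; [][]r there: 4:T. ✓
2: no successors, so [][][]r holds vacuously. ✓
3: successors {2, 3}; [][]r there: 2:T, 3:F. ✗
4: no successors, so [][][]r holds vacuously. ✓
— 3 worlds.
For []<>(r & []q):
1: successors {4}; <>(r & []q) there: 4:F. ✗
2: no successors, so []<>(r & []q) holds vacuously. ✓
3: successors {2, 3}; <>(r & []q) there: 2:F, 3:F. ✗
4: no successors, so []<>(r & []q) holds vacuously. ✓
— 2 worlds.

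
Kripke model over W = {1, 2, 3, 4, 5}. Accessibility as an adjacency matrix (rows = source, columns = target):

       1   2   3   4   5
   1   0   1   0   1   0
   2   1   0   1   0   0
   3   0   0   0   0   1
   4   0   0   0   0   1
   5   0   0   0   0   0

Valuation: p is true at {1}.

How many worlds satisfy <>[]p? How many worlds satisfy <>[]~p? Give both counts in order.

2 and 4

For <>[]p:
1: successors {2, 4}; []p there: 2:F, 4:F. ✗
2: successors {1, 3}; []p there: 1:F, 3:F. ✗
3: successors {5}; []p there: 5:T. ✓
4: successors {5}; []p there: 5:T. ✓
5: no successors, so <>[]p fails. ✗
— 2 worlds.
For <>[]~p:
1: successors {2, 4}; []~p there: 2:F, 4:T. ✓
2: successors {1, 3}; []~p there: 1:T, 3:T. ✓
3: successors {5}; []~p there: 5:T. ✓
4: successors {5}; []~p there: 5:T. ✓
5: no successors, so <>[]~p fails. ✗
— 4 worlds.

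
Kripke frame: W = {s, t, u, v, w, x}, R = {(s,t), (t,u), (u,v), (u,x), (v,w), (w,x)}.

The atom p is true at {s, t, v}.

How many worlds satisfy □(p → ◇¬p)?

6

s: successors {t}; p → ◇¬p there: t:T. ✓
t: successors {u}; p → ◇¬p there: u:T. ✓
u: successors {v, x}; p → ◇¬p there: v:T, x:T. ✓
v: successors {w}; p → ◇¬p there: w:T. ✓
w: successors {x}; p → ◇¬p there: x:T. ✓
x: no successors, so □(p → ◇¬p) holds vacuously. ✓
Satisfying worlds: {s, t, u, v, w, x}.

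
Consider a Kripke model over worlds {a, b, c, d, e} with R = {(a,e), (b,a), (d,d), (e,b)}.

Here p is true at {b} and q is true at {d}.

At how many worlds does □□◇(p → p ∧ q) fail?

1

a: successors {e}; □◇(p → p ∧ q) there: e:T. ✓
b: successors {a}; □◇(p → p ∧ q) there: a:F. ✗
c: no successors, so □□◇(p → p ∧ q) holds vacuously. ✓
d: successors {d}; □◇(p → p ∧ q) there: d:T. ✓
e: successors {b}; □◇(p → p ∧ q) there: b:T. ✓
Satisfying worlds: {a, c, d, e}.
So □□◇(p → p ∧ q) fails at the other 1 world.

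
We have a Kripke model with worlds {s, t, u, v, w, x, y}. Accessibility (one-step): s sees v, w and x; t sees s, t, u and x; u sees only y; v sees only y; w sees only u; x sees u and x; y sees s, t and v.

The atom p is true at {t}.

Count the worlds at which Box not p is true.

s: successors {v, w, x}; not p there: v:T, w:T, x:T. ✓
t: successors {s, t, u, x}; not p there: s:T, t:F, u:T, x:T. ✗
u: successors {y}; not p there: y:T. ✓
v: successors {y}; not p there: y:T. ✓
w: successors {u}; not p there: u:T. ✓
x: successors {u, x}; not p there: u:T, x:T. ✓
y: successors {s, t, v}; not p there: s:T, t:F, v:T. ✗
Satisfying worlds: {s, u, v, w, x}.

5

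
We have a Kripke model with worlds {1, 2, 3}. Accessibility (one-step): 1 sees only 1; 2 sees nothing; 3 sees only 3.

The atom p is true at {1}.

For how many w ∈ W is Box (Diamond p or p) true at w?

1: successors {1}; Diamond p or p there: 1:T. ✓
2: no successors, so Box (Diamond p or p) holds vacuously. ✓
3: successors {3}; Diamond p or p there: 3:F. ✗
Satisfying worlds: {1, 2}.

2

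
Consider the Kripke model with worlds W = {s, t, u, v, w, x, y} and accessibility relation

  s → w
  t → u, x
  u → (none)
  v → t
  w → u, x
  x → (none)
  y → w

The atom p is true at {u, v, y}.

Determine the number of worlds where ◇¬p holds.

s: successors {w}; ¬p there: w:T. ✓
t: successors {u, x}; ¬p there: u:F, x:T. ✓
u: no successors, so ◇¬p fails. ✗
v: successors {t}; ¬p there: t:T. ✓
w: successors {u, x}; ¬p there: u:F, x:T. ✓
x: no successors, so ◇¬p fails. ✗
y: successors {w}; ¬p there: w:T. ✓
Satisfying worlds: {s, t, v, w, y}.

5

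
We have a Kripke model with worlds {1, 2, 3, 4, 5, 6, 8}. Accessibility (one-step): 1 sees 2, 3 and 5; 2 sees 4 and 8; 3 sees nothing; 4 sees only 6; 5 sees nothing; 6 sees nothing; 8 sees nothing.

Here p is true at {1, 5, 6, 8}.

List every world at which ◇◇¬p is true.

1: successors {2, 3, 5}; ◇¬p there: 2:T, 3:F, 5:F. ✓
2: successors {4, 8}; ◇¬p there: 4:F, 8:F. ✗
3: no successors, so ◇◇¬p fails. ✗
4: successors {6}; ◇¬p there: 6:F. ✗
5: no successors, so ◇◇¬p fails. ✗
6: no successors, so ◇◇¬p fails. ✗
8: no successors, so ◇◇¬p fails. ✗

{1}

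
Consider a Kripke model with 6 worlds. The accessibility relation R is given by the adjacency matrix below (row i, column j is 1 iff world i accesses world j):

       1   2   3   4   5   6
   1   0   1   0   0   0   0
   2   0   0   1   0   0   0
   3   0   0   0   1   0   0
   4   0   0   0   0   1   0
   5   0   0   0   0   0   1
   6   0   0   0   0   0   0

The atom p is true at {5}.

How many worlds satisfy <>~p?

4

1: successors {2}; ~p there: 2:T. ✓
2: successors {3}; ~p there: 3:T. ✓
3: successors {4}; ~p there: 4:T. ✓
4: successors {5}; ~p there: 5:F. ✗
5: successors {6}; ~p there: 6:T. ✓
6: no successors, so <>~p fails. ✗
Satisfying worlds: {1, 2, 3, 5}.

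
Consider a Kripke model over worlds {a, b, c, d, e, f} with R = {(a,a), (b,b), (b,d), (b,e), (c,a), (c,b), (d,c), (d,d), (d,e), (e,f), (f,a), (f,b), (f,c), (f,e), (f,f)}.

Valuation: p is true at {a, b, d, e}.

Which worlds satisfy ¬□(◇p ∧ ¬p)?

{a, b, c, d, f}

a: □(◇p ∧ ¬p) is F. ✓
b: □(◇p ∧ ¬p) is F. ✓
c: □(◇p ∧ ¬p) is F. ✓
d: □(◇p ∧ ¬p) is F. ✓
e: □(◇p ∧ ¬p) is T. ✗
f: □(◇p ∧ ¬p) is F. ✓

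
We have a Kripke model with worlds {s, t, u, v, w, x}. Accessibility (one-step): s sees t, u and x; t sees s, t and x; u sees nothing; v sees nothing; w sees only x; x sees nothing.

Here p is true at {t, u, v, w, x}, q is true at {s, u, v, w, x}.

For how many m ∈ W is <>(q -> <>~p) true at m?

2

s: successors {t, u, x}; q -> <>~p there: t:T, u:F, x:F. ✓
t: successors {s, t, x}; q -> <>~p there: s:F, t:T, x:F. ✓
u: no successors, so <>(q -> <>~p) fails. ✗
v: no successors, so <>(q -> <>~p) fails. ✗
w: successors {x}; q -> <>~p there: x:F. ✗
x: no successors, so <>(q -> <>~p) fails. ✗
Satisfying worlds: {s, t}.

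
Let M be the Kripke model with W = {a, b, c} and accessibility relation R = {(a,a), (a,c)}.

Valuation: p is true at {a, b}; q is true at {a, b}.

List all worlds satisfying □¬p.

a: successors {a, c}; ¬p there: a:F, c:T. ✗
b: no successors, so □¬p holds vacuously. ✓
c: no successors, so □¬p holds vacuously. ✓

{b, c}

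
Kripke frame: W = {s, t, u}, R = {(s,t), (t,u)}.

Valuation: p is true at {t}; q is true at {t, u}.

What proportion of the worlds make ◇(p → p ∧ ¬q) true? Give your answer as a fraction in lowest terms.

1/3

s: successors {t}; p → p ∧ ¬q there: t:F. ✗
t: successors {u}; p → p ∧ ¬q there: u:T. ✓
u: no successors, so ◇(p → p ∧ ¬q) fails. ✗
That's 1 of 3 worlds, so 1/3.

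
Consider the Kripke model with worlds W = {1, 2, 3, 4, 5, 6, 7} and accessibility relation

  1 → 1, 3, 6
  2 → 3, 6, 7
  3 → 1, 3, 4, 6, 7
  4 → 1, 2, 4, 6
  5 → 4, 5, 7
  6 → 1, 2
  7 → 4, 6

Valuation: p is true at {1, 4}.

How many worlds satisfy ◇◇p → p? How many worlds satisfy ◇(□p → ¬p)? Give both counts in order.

2 and 7

For ◇◇p → p:
1: ◇◇p is T, p is T. ✓
2: ◇◇p is T, p is F. ✗
3: ◇◇p is T, p is F. ✗
4: ◇◇p is T, p is T. ✓
5: ◇◇p is T, p is F. ✗
6: ◇◇p is T, p is F. ✗
7: ◇◇p is T, p is F. ✗
— 2 worlds.
For ◇(□p → ¬p):
1: successors {1, 3, 6}; □p → ¬p there: 1:T, 3:T, 6:T. ✓
2: successors {3, 6, 7}; □p → ¬p there: 3:T, 6:T, 7:T. ✓
3: successors {1, 3, 4, 6, 7}; □p → ¬p there: 1:T, 3:T, 4:T, 6:T, 7:T. ✓
4: successors {1, 2, 4, 6}; □p → ¬p there: 1:T, 2:T, 4:T, 6:T. ✓
5: successors {4, 5, 7}; □p → ¬p there: 4:T, 5:T, 7:T. ✓
6: successors {1, 2}; □p → ¬p there: 1:T, 2:T. ✓
7: successors {4, 6}; □p → ¬p there: 4:T, 6:T. ✓
— 7 worlds.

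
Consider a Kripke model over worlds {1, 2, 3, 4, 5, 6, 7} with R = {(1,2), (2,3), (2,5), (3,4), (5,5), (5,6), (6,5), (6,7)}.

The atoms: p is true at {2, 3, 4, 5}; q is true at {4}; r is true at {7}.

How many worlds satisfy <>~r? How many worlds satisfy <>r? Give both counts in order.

For <>~r:
1: successors {2}; ~r there: 2:T. ✓
2: successors {3, 5}; ~r there: 3:T, 5:T. ✓
3: successors {4}; ~r there: 4:T. ✓
4: no successors, so <>~r fails. ✗
5: successors {5, 6}; ~r there: 5:T, 6:T. ✓
6: successors {5, 7}; ~r there: 5:T, 7:F. ✓
7: no successors, so <>~r fails. ✗
— 5 worlds.
For <>r:
1: successors {2}; r there: 2:F. ✗
2: successors {3, 5}; r there: 3:F, 5:F. ✗
3: successors {4}; r there: 4:F. ✗
4: no successors, so <>r fails. ✗
5: successors {5, 6}; r there: 5:F, 6:F. ✗
6: successors {5, 7}; r there: 5:F, 7:T. ✓
7: no successors, so <>r fails. ✗
— 1 world.

5 and 1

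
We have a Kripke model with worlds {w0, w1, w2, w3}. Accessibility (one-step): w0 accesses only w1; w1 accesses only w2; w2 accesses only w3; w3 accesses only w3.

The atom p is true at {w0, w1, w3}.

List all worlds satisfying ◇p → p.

{w0, w1, w3}

w0: ◇p is T, p is T. ✓
w1: ◇p is F, p is T. ✓
w2: ◇p is T, p is F. ✗
w3: ◇p is T, p is T. ✓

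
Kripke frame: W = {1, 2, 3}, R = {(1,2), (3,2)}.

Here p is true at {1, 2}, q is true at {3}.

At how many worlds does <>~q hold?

2

1: successors {2}; ~q there: 2:T. ✓
2: no successors, so <>~q fails. ✗
3: successors {2}; ~q there: 2:T. ✓
Satisfying worlds: {1, 3}.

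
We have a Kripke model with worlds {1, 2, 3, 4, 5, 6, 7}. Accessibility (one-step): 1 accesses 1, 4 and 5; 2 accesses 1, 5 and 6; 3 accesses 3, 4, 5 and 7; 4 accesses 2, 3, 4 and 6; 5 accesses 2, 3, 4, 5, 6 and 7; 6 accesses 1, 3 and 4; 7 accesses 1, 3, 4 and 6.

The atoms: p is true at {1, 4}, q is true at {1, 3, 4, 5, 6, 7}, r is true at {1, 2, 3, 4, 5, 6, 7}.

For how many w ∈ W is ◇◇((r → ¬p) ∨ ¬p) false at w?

1: successors {1, 4, 5}; ◇((r → ¬p) ∨ ¬p) there: 1:T, 4:T, 5:T. ✓
2: successors {1, 5, 6}; ◇((r → ¬p) ∨ ¬p) there: 1:T, 5:T, 6:T. ✓
3: successors {3, 4, 5, 7}; ◇((r → ¬p) ∨ ¬p) there: 3:T, 4:T, 5:T, 7:T. ✓
4: successors {2, 3, 4, 6}; ◇((r → ¬p) ∨ ¬p) there: 2:T, 3:T, 4:T, 6:T. ✓
5: successors {2, 3, 4, 5, 6, 7}; ◇((r → ¬p) ∨ ¬p) there: 2:T, 3:T, 4:T, 5:T, 6:T, 7:T. ✓
6: successors {1, 3, 4}; ◇((r → ¬p) ∨ ¬p) there: 1:T, 3:T, 4:T. ✓
7: successors {1, 3, 4, 6}; ◇((r → ¬p) ∨ ¬p) there: 1:T, 3:T, 4:T, 6:T. ✓
Satisfying worlds: {1, 2, 3, 4, 5, 6, 7}.
So ◇◇((r → ¬p) ∨ ¬p) fails at the other 0 worlds.

0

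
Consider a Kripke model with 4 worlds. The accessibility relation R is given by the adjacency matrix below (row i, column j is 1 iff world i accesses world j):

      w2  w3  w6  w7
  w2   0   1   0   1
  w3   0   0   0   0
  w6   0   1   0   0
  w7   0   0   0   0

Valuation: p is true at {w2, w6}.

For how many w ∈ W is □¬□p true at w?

w2: successors {w3, w7}; ¬□p there: w3:F, w7:F. ✗
w3: no successors, so □¬□p holds vacuously. ✓
w6: successors {w3}; ¬□p there: w3:F. ✗
w7: no successors, so □¬□p holds vacuously. ✓
Satisfying worlds: {w3, w7}.

2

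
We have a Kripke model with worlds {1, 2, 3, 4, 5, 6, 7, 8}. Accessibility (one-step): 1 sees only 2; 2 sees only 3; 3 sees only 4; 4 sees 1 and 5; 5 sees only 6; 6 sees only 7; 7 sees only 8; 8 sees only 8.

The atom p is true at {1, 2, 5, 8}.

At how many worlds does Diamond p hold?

4

1: successors {2}; p there: 2:T. ✓
2: successors {3}; p there: 3:F. ✗
3: successors {4}; p there: 4:F. ✗
4: successors {1, 5}; p there: 1:T, 5:T. ✓
5: successors {6}; p there: 6:F. ✗
6: successors {7}; p there: 7:F. ✗
7: successors {8}; p there: 8:T. ✓
8: successors {8}; p there: 8:T. ✓
Satisfying worlds: {1, 4, 7, 8}.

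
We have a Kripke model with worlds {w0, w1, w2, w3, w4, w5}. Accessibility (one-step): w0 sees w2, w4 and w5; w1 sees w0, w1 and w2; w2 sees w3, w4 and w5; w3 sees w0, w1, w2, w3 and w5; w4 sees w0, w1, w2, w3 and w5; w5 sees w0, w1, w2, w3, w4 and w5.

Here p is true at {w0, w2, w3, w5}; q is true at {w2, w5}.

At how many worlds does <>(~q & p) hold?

w0: successors {w2, w4, w5}; ~q & p there: w2:F, w4:F, w5:F. ✗
w1: successors {w0, w1, w2}; ~q & p there: w0:T, w1:F, w2:F. ✓
w2: successors {w3, w4, w5}; ~q & p there: w3:T, w4:F, w5:F. ✓
w3: successors {w0, w1, w2, w3, w5}; ~q & p there: w0:T, w1:F, w2:F, w3:T, w5:F. ✓
w4: successors {w0, w1, w2, w3, w5}; ~q & p there: w0:T, w1:F, w2:F, w3:T, w5:F. ✓
w5: successors {w0, w1, w2, w3, w4, w5}; ~q & p there: w0:T, w1:F, w2:F, w3:T, w4:F, w5:F. ✓
Satisfying worlds: {w1, w2, w3, w4, w5}.

5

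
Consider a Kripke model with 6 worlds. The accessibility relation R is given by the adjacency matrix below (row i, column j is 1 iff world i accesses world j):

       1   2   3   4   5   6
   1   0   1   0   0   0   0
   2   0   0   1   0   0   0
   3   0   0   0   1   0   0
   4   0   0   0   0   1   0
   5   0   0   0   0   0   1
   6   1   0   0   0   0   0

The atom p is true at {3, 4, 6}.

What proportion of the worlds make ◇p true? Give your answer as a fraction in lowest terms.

1: successors {2}; p there: 2:F. ✗
2: successors {3}; p there: 3:T. ✓
3: successors {4}; p there: 4:T. ✓
4: successors {5}; p there: 5:F. ✗
5: successors {6}; p there: 6:T. ✓
6: successors {1}; p there: 1:F. ✗
That's 3 of 6 worlds, so 3/6 = 1/2.

1/2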